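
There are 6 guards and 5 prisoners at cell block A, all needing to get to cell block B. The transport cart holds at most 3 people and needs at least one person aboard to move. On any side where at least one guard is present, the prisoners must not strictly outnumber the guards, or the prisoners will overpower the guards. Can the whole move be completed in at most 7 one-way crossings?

No

Counting alone: each trip to cell block B takes at most 3 across and each return brings at least 1 back, so after t trips out (and t−1 returns) at most 3t − (t−1) of the 11 are across; that first reaches 11 at t = 5, so at least 9 crossings are needed.
Since 7 < 9, 7 crossings cannot be enough. (The shortest complete plan in fact takes 9:)
1. 3 prisoners → cell block B.  (cell block A: 6G 2P; cell block B: 0G 3P)
2. 1 prisoner ← cell block A.  (cell block A: 6G 3P; cell block B: 0G 2P)
3. 3 guards → cell block B.  (cell block A: 3G 3P; cell block B: 3G 2P)
4. 1 guard ← cell block A.  (cell block A: 4G 3P; cell block B: 2G 2P)
5. 2 guards and 1 prisoner → cell block B.  (cell block A: 2G 2P; cell block B: 4G 3P)
6. 1 guard ← cell block A.  (cell block A: 3G 2P; cell block B: 3G 3P)
7. 2 guards and 1 prisoner → cell block B.  (cell block A: 1G 1P; cell block B: 5G 4P)
8. 1 guard ← cell block A.  (cell block A: 2G 1P; cell block B: 4G 4P)
9. 2 guards and 1 prisoner → cell block B.  (cell block A: 0G 0P; cell block B: 6G 5P)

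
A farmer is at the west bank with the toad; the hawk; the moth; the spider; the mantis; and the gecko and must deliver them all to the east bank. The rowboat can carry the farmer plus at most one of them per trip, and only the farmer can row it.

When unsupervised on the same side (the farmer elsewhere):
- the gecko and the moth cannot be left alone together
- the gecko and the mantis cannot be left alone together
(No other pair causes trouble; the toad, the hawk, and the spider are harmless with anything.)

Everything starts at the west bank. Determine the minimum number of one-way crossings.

Counting alone: the farmer can take at most 1 across per trip to the east bank, so moving all 6 needs at least 6 loaded trips out, with a return between consecutive ones — at least 11 crossings.
The safety rule pushes this higher. Following every safe sequence of crossings, the most of the 6 that can be at the east bank as the rowboat arrives there on crossing 11 is 5 — never all 6.
So no plan with fewer than 13 crossings exists, and this one achieves 13:
1. Farmer goes to the east bank with the gecko.  [the west bank: the hawk, the mantis, the moth, the spider, the toad | the east bank: the gecko]
2. Farmer goes back to the west bank alone.  [the west bank: the hawk, the mantis, the moth, the spider, the toad | the east bank: the gecko]
3. Farmer goes to the east bank with the toad.  [the west bank: the hawk, the mantis, the moth, the spider | the east bank: the gecko, the toad]
4. Farmer goes back to the west bank alone.  [the west bank: the hawk, the mantis, the moth, the spider | the east bank: the gecko, the toad]
5. Farmer goes to the east bank with the hawk.  [the west bank: the mantis, the moth, the spider | the east bank: the gecko, the hawk, the toad]
6. Farmer goes back to the west bank alone.  [the west bank: the mantis, the moth, the spider | the east bank: the gecko, the hawk, the toad]
7. Farmer goes to the east bank with the moth.  [the west bank: the mantis, the spider | the east bank: the gecko, the hawk, the moth, the toad]
8. Farmer goes back to the west bank with the gecko.  [the west bank: the gecko, the mantis, the spider | the east bank: the hawk, the moth, the toad]
9. Farmer goes to the east bank with the mantis.  [the west bank: the gecko, the spider | the east bank: the hawk, the mantis, the moth, the toad]
10. Farmer goes back to the west bank alone.  [the west bank: the gecko, the spider | the east bank: the hawk, the mantis, the moth, the toad]
11. Farmer goes to the east bank with the spider.  [the west bank: the gecko | the east bank: the hawk, the mantis, the moth, the spider, the toad]
12. Farmer goes back to the west bank alone.  [the west bank: the gecko | the east bank: the hawk, the mantis, the moth, the spider, the toad]
13. Farmer goes to the east bank with the gecko.  [the west bank: — | the east bank: the gecko, the hawk, the mantis, the moth, the spider, the toad]

13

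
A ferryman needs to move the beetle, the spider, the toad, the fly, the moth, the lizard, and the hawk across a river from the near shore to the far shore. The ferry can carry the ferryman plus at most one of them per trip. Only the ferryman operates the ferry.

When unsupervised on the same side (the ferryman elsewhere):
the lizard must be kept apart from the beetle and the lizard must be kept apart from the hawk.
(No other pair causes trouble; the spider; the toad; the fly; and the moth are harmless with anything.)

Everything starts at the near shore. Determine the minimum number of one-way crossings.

Counting alone: the ferryman can take at most 1 across per trip to the far shore, so moving all 7 needs at least 7 loaded trips out, with a return between consecutive ones — at least 13 crossings.
The safety rule pushes this higher. Following every safe sequence of crossings, the most of the 7 that can be at the far shore as the ferry arrives there on crossing 13 is 6 — never all 7.
So no plan with fewer than 15 crossings exists, and this one achieves 15:
1. Ferryman goes to the far shore with the lizard.
2. Ferryman goes back to the near shore alone.
3. Ferryman goes to the far shore with the beetle.
4. Ferryman goes back to the near shore with the lizard.
5. Ferryman goes to the far shore with the hawk.
6. Ferryman goes back to the near shore alone.
7. Ferryman goes to the far shore with the spider.
8. Ferryman goes back to the near shore alone.
9. Ferryman goes to the far shore with the toad.
10. Ferryman goes back to the near shore alone.
11. Ferryman goes to the far shore with the fly.
12. Ferryman goes back to the near shore alone.
13. Ferryman goes to the far shore with the moth.
14. Ferryman goes back to the near shore alone.
15. Ferryman goes to the far shore with the lizard.

15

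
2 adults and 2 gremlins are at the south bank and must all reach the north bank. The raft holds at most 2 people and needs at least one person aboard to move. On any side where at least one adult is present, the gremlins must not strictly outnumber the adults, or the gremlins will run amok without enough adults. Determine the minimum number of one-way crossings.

Counting alone: each trip to the north bank takes at most 2 across and each return brings at least 1 back, so after t trips out (and t−1 returns) at most 2t − (t−1) of the 4 are across; that first reaches 4 at t = 3, so at least 5 crossings are needed.
The plan below uses exactly 5 crossings, so it is optimal:
1. 2 gremlins → the north bank.  (the south bank: 2A 0G; the north bank: 0A 2G)
2. 1 gremlin ← the south bank.  (the south bank: 2A 1G; the north bank: 0A 1G)
3. 2 adults → the north bank.  (the south bank: 0A 1G; the north bank: 2A 1G)
4. 1 gremlin ← the south bank.  (the south bank: 0A 2G; the north bank: 2A 0G)
5. 2 gremlins → the north bank.  (the south bank: 0A 0G; the north bank: 2A 2G)

5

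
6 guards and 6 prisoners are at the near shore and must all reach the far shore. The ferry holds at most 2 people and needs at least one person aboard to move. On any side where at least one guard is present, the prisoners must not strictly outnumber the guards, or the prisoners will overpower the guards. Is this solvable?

Following every safe sequence of crossings from the start, the most of the 12 that can be at the far shore as the ferry arrives there on crossings 1, 3, 5, 7, 9 is 2, 3, 4, 5, 6 respectively; the best ever achieved is 6 of 12.
From crossing 11 on, no configuration arises that was not already reachable earlier: only 15 distinct safe configurations (who is on which side, and where the ferry is) can ever be reached, none of them has everyone across, and every continuation just revisits them. They are: 0 guards + 0 prisoners across (ferry back at the start); 0 guards + 1 prisoner across (ferry there); 0 guards + 1 prisoner across (ferry back at the start); 0 guards + 2 prisoners across (ferry there); 0 guards + 2 prisoners across (ferry back at the start); 0 guards + 3 prisoners across (ferry there); 0 guards + 3 prisoners across (ferry back at the start); 0 guards + 4 prisoners across (ferry there); 0 guards + 4 prisoners across (ferry back at the start); 0 guards + 5 prisoners across (ferry there); 0 guards + 5 prisoners across (ferry back at the start); 0 guards + 6 prisoners across (ferry there); 1 guard + 1 prisoner across (ferry there); 1 guard + 1 prisoner across (ferry back at the start); 2 guards + 2 prisoners across (ferry there). So no valid plan exists.

No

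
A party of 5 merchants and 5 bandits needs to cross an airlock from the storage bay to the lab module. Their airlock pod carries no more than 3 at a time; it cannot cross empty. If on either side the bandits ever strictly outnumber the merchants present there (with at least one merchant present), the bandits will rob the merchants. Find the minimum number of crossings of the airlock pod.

Counting alone: each trip to the lab module takes at most 3 across and each return brings at least 1 back, so after t trips out (and t−1 returns) at most 3t − (t−1) of the 10 are across; that first reaches 10 at t = 5, so at least 9 crossings are needed.
The safety rule pushes this higher. Following every safe sequence of crossings, the most of the 10 that can be at the lab module as the airlock pod arrives there on crossing 9 is 9 — never all 10.
So no plan with fewer than 11 crossings exists, and this one achieves 11:
1. 2 bandits → the lab module.  (the storage bay: 5M 3B; the lab module: 0M 2B)
2. 1 bandit ← the storage bay.  (the storage bay: 5M 4B; the lab module: 0M 1B)
3. 3 bandits → the lab module.  (the storage bay: 5M 1B; the lab module: 0M 4B)
4. 1 bandit ← the storage bay.  (the storage bay: 5M 2B; the lab module: 0M 3B)
5. 3 merchants → the lab module.  (the storage bay: 2M 2B; the lab module: 3M 3B)
6. 1 merchant and 1 bandit ← the storage bay.  (the storage bay: 3M 3B; the lab module: 2M 2B)
7. 3 merchants → the lab module.  (the storage bay: 0M 3B; the lab module: 5M 2B)
8. 1 bandit ← the storage bay.  (the storage bay: 0M 4B; the lab module: 5M 1B)
9. 2 bandits → the lab module.  (the storage bay: 0M 2B; the lab module: 5M 3B)
10. 1 bandit ← the storage bay.  (the storage bay: 0M 3B; the lab module: 5M 2B)
11. 3 bandits → the lab module.  (the storage bay: 0M 0B; the lab module: 5M 5B)

11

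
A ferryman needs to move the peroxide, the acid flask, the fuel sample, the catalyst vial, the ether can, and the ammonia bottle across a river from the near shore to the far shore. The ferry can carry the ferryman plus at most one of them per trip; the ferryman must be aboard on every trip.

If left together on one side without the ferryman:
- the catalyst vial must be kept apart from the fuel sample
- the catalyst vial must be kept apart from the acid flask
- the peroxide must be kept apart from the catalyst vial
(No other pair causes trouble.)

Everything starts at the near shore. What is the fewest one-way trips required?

Following every safe sequence of crossings from the start, the most of the 6 that can be at the far shore as the ferry arrives there on crossings 1, 3, 5, 7 is 1, 2, 3, 4 respectively; the best ever achieved is 4 of 6.
From crossing 9 on, no configuration arises that was not already reachable earlier: only 36 distinct safe configurations (who is on which side, and where the ferry is) can ever be reached, none of them has everyone across, and every continuation just revisits them. So no valid plan exists.

impossible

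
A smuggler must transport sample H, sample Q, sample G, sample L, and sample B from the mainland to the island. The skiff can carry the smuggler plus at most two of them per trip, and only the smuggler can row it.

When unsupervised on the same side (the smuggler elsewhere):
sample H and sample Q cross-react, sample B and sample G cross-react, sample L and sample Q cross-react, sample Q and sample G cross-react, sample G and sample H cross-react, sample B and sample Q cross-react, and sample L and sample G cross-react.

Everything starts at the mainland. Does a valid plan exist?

Following every safe sequence of crossings from the start, the most of the 5 that can be at the island as the skiff arrives there on crossings 1, 3 is 2, 3 respectively; the best ever achieved is 3 of 5.
From crossing 5 on, no configuration arises that was not already reachable earlier: only 10 distinct safe configurations (who is on which side, and where the skiff is) can ever be reached, none of them has everyone across, and every continuation just revisits them. So no valid plan exists.

No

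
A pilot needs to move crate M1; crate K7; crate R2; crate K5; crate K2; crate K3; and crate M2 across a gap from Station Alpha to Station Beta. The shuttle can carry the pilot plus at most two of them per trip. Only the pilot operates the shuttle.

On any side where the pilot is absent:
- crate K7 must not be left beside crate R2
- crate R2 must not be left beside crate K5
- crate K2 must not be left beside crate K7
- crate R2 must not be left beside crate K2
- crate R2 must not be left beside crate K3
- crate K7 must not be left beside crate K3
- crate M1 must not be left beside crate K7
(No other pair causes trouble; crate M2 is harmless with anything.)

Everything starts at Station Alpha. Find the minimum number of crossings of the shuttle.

Counting alone: the pilot can take at most 2 across per trip to Station Beta, so moving all 7 needs at least 4 loaded trips out, with a return between consecutive ones — at least 7 crossings.
The safety rule pushes this higher. Following every safe sequence of crossings, the most of the 7 that can be at Station Beta as the shuttle arrives there on crossings 7, 9 is 5, 6 respectively — never all 7.
So no plan with fewer than 11 crossings exists, and this one achieves 11:
1. Pilot goes to Station Beta with crate K7 and crate R2.  [Station Alpha: crate K2, crate K3, crate K5, crate M1, crate M2 | Station Beta: crate K7, crate R2]
2. Pilot goes back to Station Alpha with crate K7.  [Station Alpha: crate K2, crate K3, crate K5, crate K7, crate M1, crate M2 | Station Beta: crate R2]
3. Pilot goes to Station Beta with crate K7 and crate M1.  [Station Alpha: crate K2, crate K3, crate K5, crate M2 | Station Beta: crate K7, crate M1, crate R2]
4. Pilot goes back to Station Alpha with crate K7.  [Station Alpha: crate K2, crate K3, crate K5, crate K7, crate M2 | Station Beta: crate M1, crate R2]
5. Pilot goes to Station Beta with crate K7 and crate M2.  [Station Alpha: crate K2, crate K3, crate K5 | Station Beta: crate K7, crate M1, crate M2, crate R2]
6. Pilot goes back to Station Alpha with crate K7.  [Station Alpha: crate K2, crate K3, crate K5, crate K7 | Station Beta: crate M1, crate M2, crate R2]
7. Pilot goes to Station Beta with crate K2 and crate K3.  [Station Alpha: crate K5, crate K7 | Station Beta: crate K2, crate K3, crate M1, crate M2, crate R2]
8. Pilot goes back to Station Alpha with crate R2.  [Station Alpha: crate K5, crate K7, crate R2 | Station Beta: crate K2, crate K3, crate M1, crate M2]
9. Pilot goes to Station Beta with crate K5 and crate K7.  [Station Alpha: crate R2 | Station Beta: crate K2, crate K3, crate K5, crate K7, crate M1, crate M2]
10. Pilot goes back to Station Alpha with crate K7.  [Station Alpha: crate K7, crate R2 | Station Beta: crate K2, crate K3, crate K5, crate M1, crate M2]
11. Pilot goes to Station Beta with crate K7 and crate R2.  [Station Alpha: — | Station Beta: crate K2, crate K3, crate K5, crate K7, crate M1, crate M2, crate R2]

11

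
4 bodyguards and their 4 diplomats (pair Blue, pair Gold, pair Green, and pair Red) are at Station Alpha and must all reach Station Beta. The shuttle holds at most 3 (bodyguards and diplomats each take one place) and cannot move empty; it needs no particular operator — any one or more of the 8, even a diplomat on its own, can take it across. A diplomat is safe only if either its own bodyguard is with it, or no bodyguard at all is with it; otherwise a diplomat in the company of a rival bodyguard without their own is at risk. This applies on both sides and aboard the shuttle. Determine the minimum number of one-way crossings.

9

Counting alone: each trip to Station Beta takes at most 3 across and each return brings at least 1 back, so after t trips out (and t−1 returns) at most 3t − (t−1) of the 8 are across; that first reaches 8 at t = 4, so at least 7 crossings are needed.
The safety rule pushes this higher. Following every safe sequence of crossings, the most of the 8 that can be at Station Beta as the shuttle arrives there on crossing 7 is 7 — never all 8.
So no plan with fewer than 9 crossings exists, and this one achieves 9:
1. bodyguard Blue and diplomat Blue cross → Station Beta.
2. bodyguard Blue crosses ← Station Alpha.
3. bodyguard Blue, bodyguard Gold, and diplomat Gold cross → Station Beta.
4. bodyguard Blue and diplomat Blue cross ← Station Alpha.
5. bodyguard Blue, bodyguard Green, and bodyguard Red cross → Station Beta.
6. diplomat Gold crosses ← Station Alpha.
7. diplomat Blue and diplomat Gold cross → Station Beta.
8. diplomat Blue crosses ← Station Alpha.
9. diplomat Blue, diplomat Green, and diplomat Red cross → Station Beta.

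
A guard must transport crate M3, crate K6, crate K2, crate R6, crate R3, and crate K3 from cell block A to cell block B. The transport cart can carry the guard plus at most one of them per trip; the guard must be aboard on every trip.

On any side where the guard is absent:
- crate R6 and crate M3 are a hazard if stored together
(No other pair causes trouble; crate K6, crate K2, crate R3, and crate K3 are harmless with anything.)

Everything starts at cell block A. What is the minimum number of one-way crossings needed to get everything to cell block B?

Counting alone: the guard can take at most 1 across per trip to cell block B, so moving all 6 needs at least 6 loaded trips out, with a return between consecutive ones — at least 11 crossings.
The plan below uses exactly 11 crossings, so it is optimal:
1. Guard goes to cell block B with crate M3.  [cell block A: crate K2, crate K3, crate K6, crate R3, crate R6 | cell block B: crate M3]
2. Guard goes back to cell block A alone.  [cell block A: crate K2, crate K3, crate K6, crate R3, crate R6 | cell block B: crate M3]
3. Guard goes to cell block B with crate K6.  [cell block A: crate K2, crate K3, crate R3, crate R6 | cell block B: crate K6, crate M3]
4. Guard goes back to cell block A alone.  [cell block A: crate K2, crate K3, crate R3, crate R6 | cell block B: crate K6, crate M3]
5. Guard goes to cell block B with crate K2.  [cell block A: crate K3, crate R3, crate R6 | cell block B: crate K2, crate K6, crate M3]
6. Guard goes back to cell block A alone.  [cell block A: crate K3, crate R3, crate R6 | cell block B: crate K2, crate K6, crate M3]
7. Guard goes to cell block B with crate R3.  [cell block A: crate K3, crate R6 | cell block B: crate K2, crate K6, crate M3, crate R3]
8. Guard goes back to cell block A alone.  [cell block A: crate K3, crate R6 | cell block B: crate K2, crate K6, crate M3, crate R3]
9. Guard goes to cell block B with crate K3.  [cell block A: crate R6 | cell block B: crate K2, crate K3, crate K6, crate M3, crate R3]
10. Guard goes back to cell block A alone.  [cell block A: crate R6 | cell block B: crate K2, crate K3, crate K6, crate M3, crate R3]
11. Guard goes to cell block B with crate R6.  [cell block A: — | cell block B: crate K2, crate K3, crate K6, crate M3, crate R3, crate R6]

11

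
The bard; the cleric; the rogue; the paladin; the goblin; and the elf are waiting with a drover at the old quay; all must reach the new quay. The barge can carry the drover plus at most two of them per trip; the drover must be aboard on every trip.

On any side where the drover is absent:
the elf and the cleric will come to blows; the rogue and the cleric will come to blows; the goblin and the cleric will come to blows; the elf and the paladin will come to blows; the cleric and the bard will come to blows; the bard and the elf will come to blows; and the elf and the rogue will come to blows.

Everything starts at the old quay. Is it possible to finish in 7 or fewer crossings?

Counting alone: the drover can take at most 2 across per trip to the new quay, so moving all 6 needs at least 3 loaded trips out, with a return between consecutive ones — at least 5 crossings.
The safety rule pushes this higher. Following every safe sequence of crossings, the most of the 6 that can be at the new quay as the barge arrives there on crossings 5, 7 is 4, 5 respectively — never all 6.
So the move cannot be finished within 7 crossings. (The shortest complete plan takes 9:)
1. Drover goes to the new quay with the cleric and the elf.  [the old quay: the bard, the goblin, the paladin, the rogue | the new quay: the cleric, the elf]
2. Drover goes back to the old quay with the cleric.  [the old quay: the bard, the cleric, the goblin, the paladin, the rogue | the new quay: the elf]
3. Drover goes to the new quay with the cleric and the paladin.  [the old quay: the bard, the goblin, the rogue | the new quay: the cleric, the elf, the paladin]
4. Drover goes back to the old quay with the elf.  [the old quay: the bard, the elf, the goblin, the rogue | the new quay: the cleric, the paladin]
5. Drover goes to the new quay with the bard and the rogue.  [the old quay: the elf, the goblin | the new quay: the bard, the cleric, the paladin, the rogue]
6. Drover goes back to the old quay with the cleric.  [the old quay: the cleric, the elf, the goblin | the new quay: the bard, the paladin, the rogue]
7. Drover goes to the new quay with the cleric and the goblin.  [the old quay: the elf | the new quay: the bard, the cleric, the goblin, the paladin, the rogue]
8. Drover goes back to the old quay with the cleric.  [the old quay: the cleric, the elf | the new quay: the bard, the goblin, the paladin, the rogue]
9. Drover goes to the new quay with the cleric and the elf.  [the old quay: — | the new quay: the bard, the cleric, the elf, the goblin, the paladin, the rogue]

No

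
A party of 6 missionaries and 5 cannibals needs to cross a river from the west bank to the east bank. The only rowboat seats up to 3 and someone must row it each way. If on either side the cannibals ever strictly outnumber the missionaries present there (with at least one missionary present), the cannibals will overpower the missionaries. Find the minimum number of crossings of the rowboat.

9

Counting alone: each trip to the east bank takes at most 3 across and each return brings at least 1 back, so after t trips out (and t−1 returns) at most 3t − (t−1) of the 11 are across; that first reaches 11 at t = 5, so at least 9 crossings are needed.
The plan below uses exactly 9 crossings, so it is optimal:
1. 3 cannibals → the east bank.  (the west bank: 6M 2C; the east bank: 0M 3C)
2. 1 cannibal ← the west bank.  (the west bank: 6M 3C; the east bank: 0M 2C)
3. 3 missionaries → the east bank.  (the west bank: 3M 3C; the east bank: 3M 2C)
4. 1 missionary ← the west bank.  (the west bank: 4M 3C; the east bank: 2M 2C)
5. 2 missionaries and 1 cannibal → the east bank.  (the west bank: 2M 2C; the east bank: 4M 3C)
6. 1 missionary ← the west bank.  (the west bank: 3M 2C; the east bank: 3M 3C)
7. 2 missionaries and 1 cannibal → the east bank.  (the west bank: 1M 1C; the east bank: 5M 4C)
8. 1 missionary ← the west bank.  (the west bank: 2M 1C; the east bank: 4M 4C)
9. 2 missionaries and 1 cannibal → the east bank.  (the west bank: 0M 0C; the east bank: 6M 5C)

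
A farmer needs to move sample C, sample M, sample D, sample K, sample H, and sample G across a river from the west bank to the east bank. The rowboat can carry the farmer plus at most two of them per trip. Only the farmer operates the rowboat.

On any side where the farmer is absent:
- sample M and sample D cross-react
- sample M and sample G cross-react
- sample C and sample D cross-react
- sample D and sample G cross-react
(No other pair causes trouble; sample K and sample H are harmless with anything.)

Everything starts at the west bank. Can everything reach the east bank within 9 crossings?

Yes — this plan uses 9 crossings (≤ 9):
1. Farmer goes to the east bank with sample D and sample M.
2. Farmer goes back to the west bank with sample M.
3. Farmer goes to the east bank with sample C and sample M.
4. Farmer goes back to the west bank with sample D.
5. Farmer goes to the east bank with sample D and sample K.
6. Farmer goes back to the west bank with sample D.
7. Farmer goes to the east bank with sample D and sample H.
8. Farmer goes back to the west bank with sample D.
9. Farmer goes to the east bank with sample D and sample G.

Yes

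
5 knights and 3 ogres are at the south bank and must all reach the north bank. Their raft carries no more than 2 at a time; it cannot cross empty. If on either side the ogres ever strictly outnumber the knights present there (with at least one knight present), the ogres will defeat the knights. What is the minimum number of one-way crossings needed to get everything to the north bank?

Counting alone: each trip to the north bank takes at most 2 across and each return brings at least 1 back, so after t trips out (and t−1 returns) at most 2t − (t−1) of the 8 are across; that first reaches 8 at t = 7, so at least 13 crossings are needed.
The plan below uses exactly 13 crossings, so it is optimal:
1. 2 ogres → the north bank.  (the south bank: 5K 1O; the north bank: 0K 2O)
2. 1 ogre ← the south bank.  (the south bank: 5K 2O; the north bank: 0K 1O)
3. 2 ogres → the north bank.  (the south bank: 5K 0O; the north bank: 0K 3O)
4. 1 ogre ← the south bank.  (the south bank: 5K 1O; the north bank: 0K 2O)
5. 2 knights → the north bank.  (the south bank: 3K 1O; the north bank: 2K 2O)
6. 1 ogre ← the south bank.  (the south bank: 3K 2O; the north bank: 2K 1O)
7. 1 knight and 1 ogre → the north bank.  (the south bank: 2K 1O; the north bank: 3K 2O)
8. 1 ogre ← the south bank.  (the south bank: 2K 2O; the north bank: 3K 1O)
9. 2 ogres → the north bank.  (the south bank: 2K 0O; the north bank: 3K 3O)
10. 1 ogre ← the south bank.  (the south bank: 2K 1O; the north bank: 3K 2O)
11. 1 knight and 1 ogre → the north bank.  (the south bank: 1K 0O; the north bank: 4K 3O)
12. 1 ogre ← the south bank.  (the south bank: 1K 1O; the north bank: 4K 2O)
13. 1 knight and 1 ogre → the north bank.  (the south bank: 0K 0O; the north bank: 5K 3O)

13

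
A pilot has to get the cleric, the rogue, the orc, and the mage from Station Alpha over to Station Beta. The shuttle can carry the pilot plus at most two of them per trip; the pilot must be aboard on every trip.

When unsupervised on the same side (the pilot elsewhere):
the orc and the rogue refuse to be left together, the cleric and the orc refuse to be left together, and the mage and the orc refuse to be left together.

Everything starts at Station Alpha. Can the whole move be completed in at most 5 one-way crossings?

Yes

Yes — this plan uses 5 crossings (≤ 5):
1. Pilot goes to Station Beta with the orc.
2. Pilot goes back to Station Alpha alone.
3. Pilot goes to Station Beta with the cleric and the rogue.
4. Pilot goes back to Station Alpha with the orc.
5. Pilot goes to Station Beta with the mage and the orc.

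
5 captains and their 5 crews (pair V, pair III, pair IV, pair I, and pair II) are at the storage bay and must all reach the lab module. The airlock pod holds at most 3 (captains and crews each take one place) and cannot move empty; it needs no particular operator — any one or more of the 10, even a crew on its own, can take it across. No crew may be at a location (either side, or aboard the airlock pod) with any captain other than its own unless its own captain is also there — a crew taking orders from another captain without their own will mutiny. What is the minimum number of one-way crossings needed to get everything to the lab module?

Counting alone: each trip to the lab module takes at most 3 across and each return brings at least 1 back, so after t trips out (and t−1 returns) at most 3t − (t−1) of the 10 are across; that first reaches 10 at t = 5, so at least 9 crossings are needed.
The safety rule pushes this higher. Following every safe sequence of crossings, the most of the 10 that can be at the lab module as the airlock pod arrives there on crossing 9 is 9 — never all 10.
So no plan with fewer than 11 crossings exists, and this one achieves 11:
1. captain V and crew V cross → the lab module.
2. captain V crosses ← the storage bay.
3. crew I, crew III, and crew IV cross → the lab module.
4. crew V crosses ← the storage bay.
5. captain I, captain III, and captain IV cross → the lab module.
6. captain III and crew III cross ← the storage bay.
7. captain II, captain III, and captain V cross → the lab module.
8. crew IV crosses ← the storage bay.
9. crew III and crew V cross → the lab module.
10. crew V crosses ← the storage bay.
11. crew II, crew IV, and crew V cross → the lab module.

11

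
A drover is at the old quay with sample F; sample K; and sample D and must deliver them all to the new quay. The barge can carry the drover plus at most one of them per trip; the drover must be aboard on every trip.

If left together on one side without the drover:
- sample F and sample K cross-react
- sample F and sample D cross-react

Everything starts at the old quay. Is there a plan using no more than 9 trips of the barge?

Yes — this plan uses 7 crossings (≤ 9):
1. Drover goes to the new quay with sample F.  [the old quay: sample D, sample K | the new quay: sample F]
2. Drover goes back to the old quay alone.  [the old quay: sample D, sample K | the new quay: sample F]
3. Drover goes to the new quay with sample K.  [the old quay: sample D | the new quay: sample F, sample K]
4. Drover goes back to the old quay with sample F.  [the old quay: sample D, sample F | the new quay: sample K]
5. Drover goes to the new quay with sample D.  [the old quay: sample F | the new quay: sample D, sample K]
6. Drover goes back to the old quay alone.  [the old quay: sample F | the new quay: sample D, sample K]
7. Drover goes to the new quay with sample F.  [the old quay: — | the new quay: sample D, sample F, sample K]

Yes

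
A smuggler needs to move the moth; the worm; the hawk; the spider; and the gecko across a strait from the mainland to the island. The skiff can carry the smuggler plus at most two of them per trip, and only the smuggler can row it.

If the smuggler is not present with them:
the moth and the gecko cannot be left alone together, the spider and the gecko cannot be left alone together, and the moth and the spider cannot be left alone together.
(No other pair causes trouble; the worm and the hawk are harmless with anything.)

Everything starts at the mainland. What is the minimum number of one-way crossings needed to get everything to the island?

Counting alone: the smuggler can take at most 2 across per trip to the island, so moving all 5 needs at least 3 loaded trips out, with a return between consecutive ones — at least 5 crossings.
The safety rule pushes this higher. Following every safe sequence of crossings, the most of the 5 that can be at the island as the skiff arrives there on crossing 5 is 4 — never all 5.
So no plan with fewer than 7 crossings exists, and this one achieves 7:
1. Smuggler goes to the island with the moth and the spider.  [the mainland: the gecko, the hawk, the worm | the island: the moth, the spider]
2. Smuggler goes back to the mainland with the moth.  [the mainland: the gecko, the hawk, the moth, the worm | the island: the spider]
3. Smuggler goes to the island with the moth and the worm.  [the mainland: the gecko, the hawk | the island: the moth, the spider, the worm]
4. Smuggler goes back to the mainland with the moth.  [the mainland: the gecko, the hawk, the moth | the island: the spider, the worm]
5. Smuggler goes to the island with the hawk and the moth.  [the mainland: the gecko | the island: the hawk, the moth, the spider, the worm]
6. Smuggler goes back to the mainland with the moth.  [the mainland: the gecko, the moth | the island: the hawk, the spider, the worm]
7. Smuggler goes to the island with the gecko and the moth.  [the mainland: — | the island: the gecko, the hawk, the moth, the spider, the worm]

7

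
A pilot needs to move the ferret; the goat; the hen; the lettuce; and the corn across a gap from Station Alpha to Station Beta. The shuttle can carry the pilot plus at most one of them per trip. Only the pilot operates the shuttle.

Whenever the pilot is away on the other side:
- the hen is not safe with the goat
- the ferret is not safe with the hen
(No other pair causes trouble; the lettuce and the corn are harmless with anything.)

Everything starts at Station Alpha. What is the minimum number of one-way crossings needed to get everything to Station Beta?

11

Counting alone: the pilot can take at most 1 across per trip to Station Beta, so moving all 5 needs at least 5 loaded trips out, with a return between consecutive ones — at least 9 crossings.
The safety rule pushes this higher. Following every safe sequence of crossings, the most of the 5 that can be at Station Beta as the shuttle arrives there on crossing 9 is 4 — never all 5.
So no plan with fewer than 11 crossings exists, and this one achieves 11:
1. Pilot goes to Station Beta with the hen.  [Station Alpha: the corn, the ferret, the goat, the lettuce | Station Beta: the hen]
2. Pilot goes back to Station Alpha alone.  [Station Alpha: the corn, the ferret, the goat, the lettuce | Station Beta: the hen]
3. Pilot goes to Station Beta with the ferret.  [Station Alpha: the corn, the goat, the lettuce | Station Beta: the ferret, the hen]
4. Pilot goes back to Station Alpha with the hen.  [Station Alpha: the corn, the goat, the hen, the lettuce | Station Beta: the ferret]
5. Pilot goes to Station Beta with the goat.  [Station Alpha: the corn, the hen, the lettuce | Station Beta: the ferret, the goat]
6. Pilot goes back to Station Alpha alone.  [Station Alpha: the corn, the hen, the lettuce | Station Beta: the ferret, the goat]
7. Pilot goes to Station Beta with the lettuce.  [Station Alpha: the corn, the hen | Station Beta: the ferret, the goat, the lettuce]
8. Pilot goes back to Station Alpha alone.  [Station Alpha: the corn, the hen | Station Beta: the ferret, the goat, the lettuce]
9. Pilot goes to Station Beta with the corn.  [Station Alpha: the hen | Station Beta: the corn, the ferret, the goat, the lettuce]
10. Pilot goes back to Station Alpha alone.  [Station Alpha: the hen | Station Beta: the corn, the ferret, the goat, the lettuce]
11. Pilot goes to Station Beta with the hen.  [Station Alpha: — | Station Beta: the corn, the ferret, the goat, the hen, the lettuce]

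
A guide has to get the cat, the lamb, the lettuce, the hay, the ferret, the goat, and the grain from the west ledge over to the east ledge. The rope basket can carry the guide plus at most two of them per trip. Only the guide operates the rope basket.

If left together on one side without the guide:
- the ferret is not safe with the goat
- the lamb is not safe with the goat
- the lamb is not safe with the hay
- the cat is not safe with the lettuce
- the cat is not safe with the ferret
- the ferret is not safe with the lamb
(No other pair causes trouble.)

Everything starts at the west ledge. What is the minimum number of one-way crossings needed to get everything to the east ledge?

Whatever the first load, the items left behind include a forbidden pair without the guide. No opening move is safe, so no plan exists.

impossible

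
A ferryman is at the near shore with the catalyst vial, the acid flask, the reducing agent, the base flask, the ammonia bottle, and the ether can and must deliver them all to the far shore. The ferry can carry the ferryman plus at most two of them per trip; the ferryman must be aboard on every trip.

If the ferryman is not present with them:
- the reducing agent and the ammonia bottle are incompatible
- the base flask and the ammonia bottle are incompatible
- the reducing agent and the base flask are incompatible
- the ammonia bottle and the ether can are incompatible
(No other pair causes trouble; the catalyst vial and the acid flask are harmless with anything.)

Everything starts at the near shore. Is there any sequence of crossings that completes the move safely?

1. Ferryman goes to the far shore with the ammonia bottle and the reducing agent.
2. Ferryman goes back to the near shore with the reducing agent.
3. Ferryman goes to the far shore with the catalyst vial and the reducing agent.
4. Ferryman goes back to the near shore with the reducing agent.
5. Ferryman goes to the far shore with the acid flask and the reducing agent.
6. Ferryman goes back to the near shore with the reducing agent.
7. Ferryman goes to the far shore with the ether can and the reducing agent.
8. Ferryman goes back to the near shore with the ammonia bottle.
9. Ferryman goes to the far shore with the ammonia bottle and the base flask.

Yes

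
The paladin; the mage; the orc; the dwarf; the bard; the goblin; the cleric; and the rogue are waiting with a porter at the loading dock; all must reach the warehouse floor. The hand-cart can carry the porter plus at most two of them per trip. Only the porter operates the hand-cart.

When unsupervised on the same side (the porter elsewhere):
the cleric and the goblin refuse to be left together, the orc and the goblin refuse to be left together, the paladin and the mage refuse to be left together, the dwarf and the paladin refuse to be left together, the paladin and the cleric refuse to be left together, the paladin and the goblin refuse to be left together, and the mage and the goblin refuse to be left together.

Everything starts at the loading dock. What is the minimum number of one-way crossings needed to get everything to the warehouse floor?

Counting alone: the porter can take at most 2 across per trip to the warehouse floor, so moving all 8 needs at least 4 loaded trips out, with a return between consecutive ones — at least 7 crossings.
The safety rule pushes this higher. Following every safe sequence of crossings, the most of the 8 that can be at the warehouse floor as the hand-cart arrives there on crossings 7, 9, 11 is 5, 6, 7 respectively — never all 8.
So no plan with fewer than 13 crossings exists, and this one achieves 13:
1. Porter goes to the warehouse floor with the goblin and the paladin.  [the loading dock: the bard, the cleric, the dwarf, the mage, the orc, the rogue | the warehouse floor: the goblin, the paladin]
2. Porter goes back to the loading dock with the paladin.  [the loading dock: the bard, the cleric, the dwarf, the mage, the orc, the paladin, the rogue | the warehouse floor: the goblin]
3. Porter goes to the warehouse floor with the orc and the paladin.  [the loading dock: the bard, the cleric, the dwarf, the mage, the rogue | the warehouse floor: the goblin, the orc, the paladin]
4. Porter goes back to the loading dock with the goblin.  [the loading dock: the bard, the cleric, the dwarf, the goblin, the mage, the rogue | the warehouse floor: the orc, the paladin]
5. Porter goes to the warehouse floor with the cleric and the mage.  [the loading dock: the bard, the dwarf, the goblin, the rogue | the warehouse floor: the cleric, the mage, the orc, the paladin]
6. Porter goes back to the loading dock with the paladin.  [the loading dock: the bard, the dwarf, the goblin, the paladin, the rogue | the warehouse floor: the cleric, the mage, the orc]
7. Porter goes to the warehouse floor with the dwarf and the paladin.  [the loading dock: the bard, the goblin, the rogue | the warehouse floor: the cleric, the dwarf, the mage, the orc, the paladin]
8. Porter goes back to the loading dock with the paladin.  [the loading dock: the bard, the goblin, the paladin, the rogue | the warehouse floor: the cleric, the dwarf, the mage, the orc]
9. Porter goes to the warehouse floor with the bard and the paladin.  [the loading dock: the goblin, the rogue | the warehouse floor: the bard, the cleric, the dwarf, the mage, the orc, the paladin]
10. Porter goes back to the loading dock with the paladin.  [the loading dock: the goblin, the paladin, the rogue | the warehouse floor: the bard, the cleric, the dwarf, the mage, the orc]
11. Porter goes to the warehouse floor with the paladin and the rogue.  [the loading dock: the goblin | the warehouse floor: the bard, the cleric, the dwarf, the mage, the orc, the paladin, the rogue]
12. Porter goes back to the loading dock with the paladin.  [the loading dock: the goblin, the paladin | the warehouse floor: the bard, the cleric, the dwarf, the mage, the orc, the rogue]
13. Porter goes to the warehouse floor with the goblin and the paladin.  [the loading dock: — | the warehouse floor: the bard, the cleric, the dwarf, the goblin, the mage, the orc, the paladin, the rogue]

13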